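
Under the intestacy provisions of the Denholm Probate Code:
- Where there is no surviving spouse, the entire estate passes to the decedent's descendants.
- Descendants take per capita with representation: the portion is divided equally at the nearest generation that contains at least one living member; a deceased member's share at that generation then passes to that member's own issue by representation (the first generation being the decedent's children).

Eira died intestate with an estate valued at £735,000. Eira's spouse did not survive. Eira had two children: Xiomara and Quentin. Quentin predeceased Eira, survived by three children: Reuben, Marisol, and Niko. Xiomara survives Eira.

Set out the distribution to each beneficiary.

Xiomara: £367,500; Reuben: £122,500; Marisol: £122,500; Niko: £122,500

The entire £735,000 passes to the descendants.
That amount (£735,000) is divided into 2 shares of £367,500: Xiomara takes £367,500; Quentin's £367,500 share passes to Quentin's issue.
Quentin's share (£367,500) is divided into 3 shares of £122,500: Reuben, Marisol, and Niko each take £122,500.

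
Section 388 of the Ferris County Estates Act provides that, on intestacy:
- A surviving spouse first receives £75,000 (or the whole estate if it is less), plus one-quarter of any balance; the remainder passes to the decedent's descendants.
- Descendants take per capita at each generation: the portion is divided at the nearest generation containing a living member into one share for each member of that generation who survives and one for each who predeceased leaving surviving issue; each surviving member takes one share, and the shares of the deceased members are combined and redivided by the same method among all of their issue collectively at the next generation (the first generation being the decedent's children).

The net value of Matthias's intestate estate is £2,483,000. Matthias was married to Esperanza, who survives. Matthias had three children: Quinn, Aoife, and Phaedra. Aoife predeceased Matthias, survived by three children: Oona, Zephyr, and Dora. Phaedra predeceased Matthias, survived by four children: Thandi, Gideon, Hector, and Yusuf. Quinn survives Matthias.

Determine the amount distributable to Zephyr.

Esperanza first takes £75,000, leaving a balance of £2,408,000. Esperanza then takes one-quarter of the balance (£602,000), for a total of £677,000. The remaining £1,806,000 passes to the descendants.
The descendants' portion (£1,806,000) is divided at the children's generation into 3 shares of £602,000. Quinn takes £602,000. The 2 shares of the deceased (Aoife and Phaedra) are combined into a pool of £1,204,000.
That pool (£1,204,000) is divided at the grandchildren's generation equally among Oona, Zephyr, Dora, Thandi, Gideon, Hector, and Yusuf: £172,000 each.

Zephyr receives £172,000.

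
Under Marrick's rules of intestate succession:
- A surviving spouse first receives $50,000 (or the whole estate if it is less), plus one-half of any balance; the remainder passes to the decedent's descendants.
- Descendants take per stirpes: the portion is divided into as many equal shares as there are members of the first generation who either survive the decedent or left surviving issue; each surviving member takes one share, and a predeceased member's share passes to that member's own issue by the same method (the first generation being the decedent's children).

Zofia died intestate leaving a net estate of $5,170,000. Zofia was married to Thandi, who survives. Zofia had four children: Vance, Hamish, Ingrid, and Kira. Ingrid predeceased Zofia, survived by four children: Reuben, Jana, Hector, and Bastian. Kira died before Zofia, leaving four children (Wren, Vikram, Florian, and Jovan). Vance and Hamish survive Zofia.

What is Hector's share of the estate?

Hector receives $160,000.

Thandi first takes $50,000, leaving a balance of $5,120,000. Thandi then takes one-half of the balance ($2,560,000), for a total of $2,610,000. The remaining $2,560,000 passes to the descendants.
The descendants' portion ($2,560,000) is divided into 4 shares of $640,000: Vance and Hamish each take $640,000; Ingrid's $640,000 share passes to Ingrid's issue; Kira's $640,000 share passes to Kira's issue.
Ingrid's share ($640,000) is divided into 4 shares of $160,000: Reuben, Jana, Hector, and Bastian each take $160,000.
Kira's share ($640,000) is divided into 4 shares of $160,000: Wren, Vikram, Florian, and Jovan each take $160,000.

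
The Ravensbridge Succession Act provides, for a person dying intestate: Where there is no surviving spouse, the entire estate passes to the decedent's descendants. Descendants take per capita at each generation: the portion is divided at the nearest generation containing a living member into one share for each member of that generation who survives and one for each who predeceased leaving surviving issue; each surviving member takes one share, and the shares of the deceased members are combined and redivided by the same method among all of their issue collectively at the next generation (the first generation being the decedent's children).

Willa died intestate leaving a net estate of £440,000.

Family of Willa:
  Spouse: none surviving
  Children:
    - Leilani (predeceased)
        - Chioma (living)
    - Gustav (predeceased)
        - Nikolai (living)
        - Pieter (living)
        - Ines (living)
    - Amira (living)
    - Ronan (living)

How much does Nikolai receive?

Nikolai receives £55,000.

The entire £440,000 passes to the descendants.
That amount (£440,000) is divided at the children's generation into 4 shares of £110,000. Amira and Ronan each take £110,000. The 2 shares of the deceased (Leilani and Gustav) are combined into a pool of £220,000.
That pool (£220,000) is divided at the grandchildren's generation equally among Chioma, Nikolai, Pieter, and Ines: £55,000 each.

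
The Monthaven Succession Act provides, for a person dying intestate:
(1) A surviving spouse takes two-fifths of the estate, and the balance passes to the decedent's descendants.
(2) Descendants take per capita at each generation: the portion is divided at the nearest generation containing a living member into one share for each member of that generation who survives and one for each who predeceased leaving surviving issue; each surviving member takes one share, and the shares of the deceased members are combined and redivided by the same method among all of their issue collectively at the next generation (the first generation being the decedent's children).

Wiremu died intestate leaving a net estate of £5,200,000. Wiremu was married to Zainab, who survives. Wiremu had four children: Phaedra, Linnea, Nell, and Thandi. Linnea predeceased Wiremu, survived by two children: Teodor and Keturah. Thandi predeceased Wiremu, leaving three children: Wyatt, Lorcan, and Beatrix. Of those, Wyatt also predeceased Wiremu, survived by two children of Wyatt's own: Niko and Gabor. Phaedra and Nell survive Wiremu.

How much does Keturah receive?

Keturah receives £312,000.

Zainab takes two-fifths of £5,200,000 = £2,080,000. The remaining £3,120,000 passes to the descendants.
The descendants' portion (£3,120,000) is divided at the children's generation into 4 shares of £780,000. Phaedra and Nell each take £780,000. The 2 shares of the deceased (Linnea and Thandi) are combined into a pool of £1,560,000.
That pool (£1,560,000) is divided at the grandchildren's generation into 5 shares of £312,000. Teodor, Keturah, Lorcan, and Beatrix each take £312,000. The remaining share for the deceased Wyatt (£312,000) is carried to the next generation.
That pool (£312,000) is divided at the great-grandchildren's generation equally among Niko and Gabor: £156,000 each.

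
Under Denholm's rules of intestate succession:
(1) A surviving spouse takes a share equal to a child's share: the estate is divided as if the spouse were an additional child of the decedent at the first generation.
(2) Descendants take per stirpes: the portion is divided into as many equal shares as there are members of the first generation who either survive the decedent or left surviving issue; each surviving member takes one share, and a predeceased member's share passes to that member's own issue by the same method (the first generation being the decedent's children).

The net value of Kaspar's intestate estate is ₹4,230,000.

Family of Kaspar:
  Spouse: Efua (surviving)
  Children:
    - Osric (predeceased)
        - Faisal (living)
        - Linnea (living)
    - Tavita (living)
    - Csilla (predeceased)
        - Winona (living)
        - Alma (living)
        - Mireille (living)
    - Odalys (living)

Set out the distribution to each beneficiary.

The spouse counts as an additional share at the children's level, so there are 5 primary shares of ₹846,000. Efua takes one such share (₹846,000).
The children's combined portion (₹3,384,000) is divided into 4 shares of ₹846,000: Tavita and Odalys each take ₹846,000; Osric's ₹846,000 share passes to Osric's issue; Csilla's ₹846,000 share passes to Csilla's issue.
Osric's share (₹846,000) is divided into 2 shares of ₹423,000: Faisal and Linnea each take ₹423,000.
Csilla's share (₹846,000) is divided into 3 shares of ₹282,000: Winona, Alma, and Mireille each take ₹282,000.

Efua: ₹846,000; Faisal: ₹423,000; Linnea: ₹423,000; Tavita: ₹846,000; Winona: ₹282,000; Alma: ₹282,000; Mireille: ₹282,000; Odalys: ₹846,000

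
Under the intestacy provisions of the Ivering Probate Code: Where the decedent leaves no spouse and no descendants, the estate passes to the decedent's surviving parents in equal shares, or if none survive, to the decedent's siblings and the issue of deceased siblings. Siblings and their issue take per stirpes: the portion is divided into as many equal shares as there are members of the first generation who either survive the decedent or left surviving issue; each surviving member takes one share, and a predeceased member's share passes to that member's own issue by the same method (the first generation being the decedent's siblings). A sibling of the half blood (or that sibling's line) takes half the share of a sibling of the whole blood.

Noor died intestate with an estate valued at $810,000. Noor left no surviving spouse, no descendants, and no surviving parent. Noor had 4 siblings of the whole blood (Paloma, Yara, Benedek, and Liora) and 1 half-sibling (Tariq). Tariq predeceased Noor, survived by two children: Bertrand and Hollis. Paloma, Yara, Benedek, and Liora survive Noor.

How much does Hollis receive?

Hollis receives $45,000.

The entire $810,000 passes to the siblings and their issue.
Counting each half-blood sibling's line as half a unit, there are 9/2 units in $810,000, so one unit is $180,000. Whole-blood lines (Paloma, Yara, Benedek, and Liora) take $180,000 each; half-blood lines (Tariq) take $90,000 each.
Tariq's share ($90,000) is divided into 2 shares of $45,000: Bertrand and Hollis each take $45,000.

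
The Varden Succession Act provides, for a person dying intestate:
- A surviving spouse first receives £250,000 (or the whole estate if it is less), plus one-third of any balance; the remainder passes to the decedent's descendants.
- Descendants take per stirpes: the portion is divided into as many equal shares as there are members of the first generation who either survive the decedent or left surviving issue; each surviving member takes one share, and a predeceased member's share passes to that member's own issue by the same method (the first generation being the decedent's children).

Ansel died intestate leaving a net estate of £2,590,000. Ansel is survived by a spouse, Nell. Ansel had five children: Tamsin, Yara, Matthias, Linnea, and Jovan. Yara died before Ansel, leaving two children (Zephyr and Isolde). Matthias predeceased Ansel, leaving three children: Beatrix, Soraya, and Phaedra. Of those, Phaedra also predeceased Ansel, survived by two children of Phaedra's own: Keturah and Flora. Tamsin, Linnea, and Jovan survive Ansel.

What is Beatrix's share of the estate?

Nell first takes £250,000, leaving a balance of £2,340,000. Nell then takes one-third of the balance (£780,000), for a total of £1,030,000. The remaining £1,560,000 passes to the descendants.
The descendants' portion (£1,560,000) is divided into 5 shares of £312,000: Tamsin, Linnea, and Jovan each take £312,000; Yara's £312,000 share passes to Yara's issue; Matthias's £312,000 share passes to Matthias's issue.
Yara's share (£312,000) is divided into 2 shares of £156,000: Zephyr and Isolde each take £156,000.
Matthias's share (£312,000) is divided into 3 shares of £104,000: Beatrix and Soraya each take £104,000; Phaedra's £104,000 share passes to Phaedra's issue.
Phaedra's share (£104,000) is divided into 2 shares of £52,000: Keturah and Flora each take £52,000.

Beatrix receives £104,000.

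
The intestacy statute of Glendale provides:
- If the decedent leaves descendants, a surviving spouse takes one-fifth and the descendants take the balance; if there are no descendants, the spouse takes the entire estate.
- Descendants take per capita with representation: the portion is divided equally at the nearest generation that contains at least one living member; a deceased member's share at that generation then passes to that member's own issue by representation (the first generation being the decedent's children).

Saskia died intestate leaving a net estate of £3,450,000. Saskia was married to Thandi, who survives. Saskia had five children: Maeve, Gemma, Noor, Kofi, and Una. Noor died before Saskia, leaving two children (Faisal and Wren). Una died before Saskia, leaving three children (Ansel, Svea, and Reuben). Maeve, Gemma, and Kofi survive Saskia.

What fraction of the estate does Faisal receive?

Faisal receives 2/25 of the estate.

Thandi takes one-fifth of £3,450,000 = £690,000. The remaining £2,760,000 passes to the descendants.
The descendants' portion (£2,760,000) is divided into 5 shares of £552,000: Maeve, Gemma, and Kofi each take £552,000; Noor's £552,000 share passes to Noor's issue; Una's £552,000 share passes to Una's issue.
Noor's share (£552,000) is divided into 2 shares of £276,000: Faisal and Wren each take £276,000.
Una's share (£552,000) is divided into 3 shares of £184,000: Ansel, Svea, and Reuben each take £184,000.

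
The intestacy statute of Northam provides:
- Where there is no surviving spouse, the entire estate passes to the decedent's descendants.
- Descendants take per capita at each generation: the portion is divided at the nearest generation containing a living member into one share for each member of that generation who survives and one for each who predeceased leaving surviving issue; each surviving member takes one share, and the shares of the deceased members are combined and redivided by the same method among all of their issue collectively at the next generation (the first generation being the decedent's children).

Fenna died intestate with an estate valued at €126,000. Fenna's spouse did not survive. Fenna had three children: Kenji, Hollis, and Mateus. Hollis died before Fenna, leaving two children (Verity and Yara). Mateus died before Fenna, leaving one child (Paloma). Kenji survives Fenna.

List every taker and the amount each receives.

The entire €126,000 passes to the descendants.
That amount (€126,000) is divided at the children's generation into 3 shares of €42,000. Kenji takes €42,000. The 2 shares of the deceased (Hollis and Mateus) are combined into a pool of €84,000.
That pool (€84,000) is divided at the grandchildren's generation equally among Verity, Yara, and Paloma: €28,000 each.

Kenji: €42,000; Verity: €28,000; Yara: €28,000; Paloma: €28,000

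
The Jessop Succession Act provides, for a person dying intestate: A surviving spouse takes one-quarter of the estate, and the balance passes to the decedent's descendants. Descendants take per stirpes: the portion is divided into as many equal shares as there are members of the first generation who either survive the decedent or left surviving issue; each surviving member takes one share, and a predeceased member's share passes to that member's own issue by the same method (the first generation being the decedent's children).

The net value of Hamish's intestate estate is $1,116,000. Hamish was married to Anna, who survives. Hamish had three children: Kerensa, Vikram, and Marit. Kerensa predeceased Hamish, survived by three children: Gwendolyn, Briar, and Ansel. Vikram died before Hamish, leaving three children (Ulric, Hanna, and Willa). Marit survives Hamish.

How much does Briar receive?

Anna takes one-quarter of $1,116,000 = $279,000. The remaining $837,000 passes to the descendants.
The descendants' portion ($837,000) is divided into 3 shares of $279,000: Marit takes $279,000; Kerensa's $279,000 share passes to Kerensa's issue; Vikram's $279,000 share passes to Vikram's issue.
Kerensa's share ($279,000) is divided into 3 shares of $93,000: Gwendolyn, Briar, and Ansel each take $93,000.
Vikram's share ($279,000) is divided into 3 shares of $93,000: Ulric, Hanna, and Willa each take $93,000.

Briar receives $93,000.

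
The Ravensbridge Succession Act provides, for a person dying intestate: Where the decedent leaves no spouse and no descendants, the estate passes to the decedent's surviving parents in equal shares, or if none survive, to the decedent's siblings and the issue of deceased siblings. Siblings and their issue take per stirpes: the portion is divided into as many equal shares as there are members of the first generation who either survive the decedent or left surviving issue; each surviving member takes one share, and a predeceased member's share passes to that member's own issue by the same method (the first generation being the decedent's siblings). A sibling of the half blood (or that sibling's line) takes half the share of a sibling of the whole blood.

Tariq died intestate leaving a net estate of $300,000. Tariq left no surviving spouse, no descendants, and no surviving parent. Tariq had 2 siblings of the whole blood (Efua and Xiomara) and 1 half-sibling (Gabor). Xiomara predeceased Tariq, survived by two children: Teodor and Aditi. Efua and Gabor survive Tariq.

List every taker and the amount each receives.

The entire $300,000 passes to the siblings and their issue.
Counting each half-blood sibling's line as half a unit, there are 5/2 units in $300,000, so one unit is $120,000. Whole-blood lines (Efua and Xiomara) take $120,000 each; half-blood lines (Gabor) take $60,000 each.
Xiomara's share ($120,000) is divided into 2 shares of $60,000: Teodor and Aditi each take $60,000.

Efua: $120,000; Gabor: $60,000; Teodor: $60,000; Aditi: $60,000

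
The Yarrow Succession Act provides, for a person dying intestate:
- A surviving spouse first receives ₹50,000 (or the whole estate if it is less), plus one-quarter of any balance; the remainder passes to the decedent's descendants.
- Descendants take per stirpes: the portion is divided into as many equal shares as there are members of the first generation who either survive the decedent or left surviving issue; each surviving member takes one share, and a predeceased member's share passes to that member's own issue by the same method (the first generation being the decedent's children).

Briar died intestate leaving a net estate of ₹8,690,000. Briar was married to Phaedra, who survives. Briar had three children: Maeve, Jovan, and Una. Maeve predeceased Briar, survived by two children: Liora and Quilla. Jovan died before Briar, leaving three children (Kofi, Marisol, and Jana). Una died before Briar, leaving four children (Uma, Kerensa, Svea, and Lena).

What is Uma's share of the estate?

Uma receives ₹540,000.

Phaedra first takes ₹50,000, leaving a balance of ₹8,640,000. Phaedra then takes one-quarter of the balance (₹2,160,000), for a total of ₹2,210,000. The remaining ₹6,480,000 passes to the descendants.
The descendants' portion (₹6,480,000) is divided into 3 shares of ₹2,160,000: Maeve's ₹2,160,000 share passes to Maeve's issue; Jovan's ₹2,160,000 share passes to Jovan's issue; Una's ₹2,160,000 share passes to Una's issue.
Maeve's share (₹2,160,000) is divided into 2 shares of ₹1,080,000: Liora and Quilla each take ₹1,080,000.
Jovan's share (₹2,160,000) is divided into 3 shares of ₹720,000: Kofi, Marisol, and Jana each take ₹720,000.
Una's share (₹2,160,000) is divided into 4 shares of ₹540,000: Uma, Kerensa, Svea, and Lena each take ₹540,000.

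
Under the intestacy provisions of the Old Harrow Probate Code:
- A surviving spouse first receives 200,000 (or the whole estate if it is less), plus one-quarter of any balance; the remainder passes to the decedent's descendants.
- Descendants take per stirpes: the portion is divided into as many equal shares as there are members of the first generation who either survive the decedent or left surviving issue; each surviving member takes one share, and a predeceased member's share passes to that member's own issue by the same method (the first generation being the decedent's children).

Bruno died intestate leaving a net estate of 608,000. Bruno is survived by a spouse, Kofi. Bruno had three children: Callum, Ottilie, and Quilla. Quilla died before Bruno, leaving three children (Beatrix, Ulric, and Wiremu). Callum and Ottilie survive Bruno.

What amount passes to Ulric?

Ulric receives 34,000.

Kofi first takes 200,000, leaving a balance of 408,000. Kofi then takes one-quarter of the balance (102,000), for a total of 302,000. The remaining 306,000 passes to the descendants.
The descendants' portion (306,000) is divided into 3 shares of 102,000: Callum and Ottilie each take 102,000; Quilla's 102,000 share passes to Quilla's issue.
Quilla's share (102,000) is divided into 3 shares of 34,000: Beatrix, Ulric, and Wiremu each take 34,000.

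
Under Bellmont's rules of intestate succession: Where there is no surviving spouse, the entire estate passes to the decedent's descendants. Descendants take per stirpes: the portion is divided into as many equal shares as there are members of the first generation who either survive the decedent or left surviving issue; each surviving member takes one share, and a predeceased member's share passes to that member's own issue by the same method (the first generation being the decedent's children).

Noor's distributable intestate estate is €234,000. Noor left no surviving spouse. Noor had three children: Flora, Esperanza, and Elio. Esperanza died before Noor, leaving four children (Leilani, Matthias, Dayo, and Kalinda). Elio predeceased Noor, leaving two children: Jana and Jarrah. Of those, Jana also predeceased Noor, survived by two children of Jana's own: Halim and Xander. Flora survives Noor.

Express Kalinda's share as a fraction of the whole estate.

The entire €234,000 passes to the descendants.
That amount (€234,000) is divided into 3 shares of €78,000: Flora takes €78,000; Esperanza's €78,000 share passes to Esperanza's issue; Elio's €78,000 share passes to Elio's issue.
Esperanza's share (€78,000) is divided into 4 shares of €19,500: Leilani, Matthias, Dayo, and Kalinda each take €19,500.
Elio's share (€78,000) is divided into 2 shares of €39,000: Jarrah takes €39,000; Jana's €39,000 share passes to Jana's issue.
Jana's share (€39,000) is divided into 2 shares of €19,500: Halim and Xander each take €19,500.

Kalinda receives 1/12 of the estate.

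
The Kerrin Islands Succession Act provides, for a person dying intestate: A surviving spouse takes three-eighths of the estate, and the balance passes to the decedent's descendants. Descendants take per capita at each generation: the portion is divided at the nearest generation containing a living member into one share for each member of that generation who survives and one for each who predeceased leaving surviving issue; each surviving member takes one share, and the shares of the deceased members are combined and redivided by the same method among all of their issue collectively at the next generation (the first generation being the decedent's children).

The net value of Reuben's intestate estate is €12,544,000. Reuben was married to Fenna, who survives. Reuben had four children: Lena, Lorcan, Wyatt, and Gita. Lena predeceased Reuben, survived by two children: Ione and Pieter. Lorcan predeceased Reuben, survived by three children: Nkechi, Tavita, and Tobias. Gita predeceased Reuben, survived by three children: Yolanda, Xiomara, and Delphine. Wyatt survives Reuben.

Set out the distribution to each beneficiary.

Fenna takes three-eighths of €12,544,000 = €4,704,000. The remaining €7,840,000 passes to the descendants.
The descendants' portion (€7,840,000) is divided at the children's generation into 4 shares of €1,960,000. Wyatt takes €1,960,000. The 3 shares of the deceased (Lena, Lorcan, and Gita) are combined into a pool of €5,880,000.
That pool (€5,880,000) is divided at the grandchildren's generation equally among Ione, Pieter, Nkechi, Tavita, Tobias, Yolanda, Xiomara, and Delphine: €735,000 each.

Fenna: €4,704,000; Ione: €735,000; Pieter: €735,000; Nkechi: €735,000; Tavita: €735,000; Tobias: €735,000; Wyatt: €1,960,000; Yolanda: €735,000; Xiomara: €735,000; Delphine: €735,000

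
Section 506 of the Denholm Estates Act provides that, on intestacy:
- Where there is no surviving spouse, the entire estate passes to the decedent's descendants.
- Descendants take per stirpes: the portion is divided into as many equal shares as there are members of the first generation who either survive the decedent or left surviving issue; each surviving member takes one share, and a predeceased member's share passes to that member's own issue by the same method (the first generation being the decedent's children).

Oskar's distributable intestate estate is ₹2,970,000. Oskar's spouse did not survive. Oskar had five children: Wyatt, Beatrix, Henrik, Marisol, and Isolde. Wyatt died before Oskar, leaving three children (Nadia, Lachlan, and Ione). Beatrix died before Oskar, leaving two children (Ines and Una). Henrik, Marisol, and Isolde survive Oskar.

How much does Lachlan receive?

The entire ₹2,970,000 passes to the descendants.
That amount (₹2,970,000) is divided into 5 shares of ₹594,000: Henrik, Marisol, and Isolde each take ₹594,000; Wyatt's ₹594,000 share passes to Wyatt's issue; Beatrix's ₹594,000 share passes to Beatrix's issue.
Wyatt's share (₹594,000) is divided into 3 shares of ₹198,000: Nadia, Lachlan, and Ione each take ₹198,000.
Beatrix's share (₹594,000) is divided into 2 shares of ₹297,000: Ines and Una each take ₹297,000.

Lachlan receives ₹198,000.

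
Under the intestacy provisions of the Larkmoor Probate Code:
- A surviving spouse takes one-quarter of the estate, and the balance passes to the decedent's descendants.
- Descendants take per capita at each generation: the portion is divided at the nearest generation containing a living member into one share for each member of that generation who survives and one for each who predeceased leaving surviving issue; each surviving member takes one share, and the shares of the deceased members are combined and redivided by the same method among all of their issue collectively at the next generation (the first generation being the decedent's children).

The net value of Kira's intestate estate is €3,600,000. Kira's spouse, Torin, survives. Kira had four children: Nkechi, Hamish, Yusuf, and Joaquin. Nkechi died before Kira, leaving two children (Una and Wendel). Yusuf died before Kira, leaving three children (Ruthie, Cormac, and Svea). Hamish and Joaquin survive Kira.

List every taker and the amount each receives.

Torin takes one-quarter of €3,600,000 = €900,000. The remaining €2,700,000 passes to the descendants.
The descendants' portion (€2,700,000) is divided at the children's generation into 4 shares of €675,000. Hamish and Joaquin each take €675,000. The 2 shares of the deceased (Nkechi and Yusuf) are combined into a pool of €1,350,000.
That pool (€1,350,000) is divided at the grandchildren's generation equally among Una, Wendel, Ruthie, Cormac, and Svea: €270,000 each.

Torin: €900,000; Una: €270,000; Wendel: €270,000; Hamish: €675,000; Ruthie: €270,000; Cormac: €270,000; Svea: €270,000; Joaquin: €675,000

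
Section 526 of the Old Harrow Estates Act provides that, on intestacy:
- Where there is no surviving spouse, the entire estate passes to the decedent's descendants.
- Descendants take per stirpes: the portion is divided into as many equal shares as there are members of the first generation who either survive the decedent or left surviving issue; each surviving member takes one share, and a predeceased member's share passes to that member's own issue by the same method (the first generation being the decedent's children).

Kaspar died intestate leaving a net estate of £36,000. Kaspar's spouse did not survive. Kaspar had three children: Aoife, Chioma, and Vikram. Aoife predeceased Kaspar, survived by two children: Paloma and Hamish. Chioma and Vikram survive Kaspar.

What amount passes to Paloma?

Paloma receives £6,000.

The entire £36,000 passes to the descendants.
That amount (£36,000) is divided into 3 shares of £12,000: Chioma and Vikram each take £12,000; Aoife's £12,000 share passes to Aoife's issue.
Aoife's share (£12,000) is divided into 2 shares of £6,000: Paloma and Hamish each take £6,000.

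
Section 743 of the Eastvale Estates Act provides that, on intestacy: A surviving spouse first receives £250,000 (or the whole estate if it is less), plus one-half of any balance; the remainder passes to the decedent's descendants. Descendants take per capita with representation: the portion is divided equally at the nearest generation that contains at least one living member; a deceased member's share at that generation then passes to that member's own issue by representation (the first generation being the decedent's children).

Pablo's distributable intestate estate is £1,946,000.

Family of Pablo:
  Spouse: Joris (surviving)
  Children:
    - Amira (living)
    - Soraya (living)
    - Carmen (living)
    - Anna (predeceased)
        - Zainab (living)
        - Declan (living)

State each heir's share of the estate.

Joris first takes £250,000, leaving a balance of £1,696,000. Joris then takes one-half of the balance (£848,000), for a total of £1,098,000. The remaining £848,000 passes to the descendants.
The descendants' portion (£848,000) is divided into 4 shares of £212,000: Amira, Soraya, and Carmen each take £212,000; Anna's £212,000 share passes to Anna's issue.
Anna's share (£212,000) is divided into 2 shares of £106,000: Zainab and Declan each take £106,000.

Joris: £1,098,000; Amira: £212,000; Soraya: £212,000; Carmen: £212,000; Zainab: £106,000; Declan: £106,000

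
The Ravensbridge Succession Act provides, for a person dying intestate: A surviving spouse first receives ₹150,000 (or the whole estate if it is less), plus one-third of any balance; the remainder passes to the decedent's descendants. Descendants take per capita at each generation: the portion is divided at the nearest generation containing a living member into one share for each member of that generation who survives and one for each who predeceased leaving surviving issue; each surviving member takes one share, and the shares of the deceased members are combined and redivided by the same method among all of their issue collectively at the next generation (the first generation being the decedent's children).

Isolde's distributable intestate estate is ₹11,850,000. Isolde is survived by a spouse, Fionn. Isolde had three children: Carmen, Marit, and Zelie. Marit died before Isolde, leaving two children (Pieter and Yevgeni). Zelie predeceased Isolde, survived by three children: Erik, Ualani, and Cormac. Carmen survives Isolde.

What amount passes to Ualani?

Fionn first takes ₹150,000, leaving a balance of ₹11,700,000. Fionn then takes one-third of the balance (₹3,900,000), for a total of ₹4,050,000. The remaining ₹7,800,000 passes to the descendants.
The descendants' portion (₹7,800,000) is divided at the children's generation into 3 shares of ₹2,600,000. Carmen takes ₹2,600,000. The 2 shares of the deceased (Marit and Zelie) are combined into a pool of ₹5,200,000.
That pool (₹5,200,000) is divided at the grandchildren's generation equally among Pieter, Yevgeni, Erik, Ualani, and Cormac: ₹1,040,000 each.

Ualani receives ₹1,040,000.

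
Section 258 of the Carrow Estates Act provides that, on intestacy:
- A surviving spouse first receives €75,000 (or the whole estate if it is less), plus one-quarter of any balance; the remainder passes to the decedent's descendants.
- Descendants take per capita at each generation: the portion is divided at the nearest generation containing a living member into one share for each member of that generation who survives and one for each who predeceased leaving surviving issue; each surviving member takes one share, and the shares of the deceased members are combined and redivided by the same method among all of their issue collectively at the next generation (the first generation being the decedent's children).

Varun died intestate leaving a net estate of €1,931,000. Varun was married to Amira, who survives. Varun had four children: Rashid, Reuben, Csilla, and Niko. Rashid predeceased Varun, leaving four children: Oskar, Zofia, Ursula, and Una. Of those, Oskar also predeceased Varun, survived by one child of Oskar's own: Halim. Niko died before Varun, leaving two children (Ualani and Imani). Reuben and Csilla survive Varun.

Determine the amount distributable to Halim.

Amira first takes €75,000, leaving a balance of €1,856,000. Amira then takes one-quarter of the balance (€464,000), for a total of €539,000. The remaining €1,392,000 passes to the descendants.
The descendants' portion (€1,392,000) is divided at the children's generation into 4 shares of €348,000. Reuben and Csilla each take €348,000. The 2 shares of the deceased (Rashid and Niko) are combined into a pool of €696,000.
That pool (€696,000) is divided at the grandchildren's generation into 6 shares of €116,000. Zofia, Ursula, Una, Ualani, and Imani each take €116,000. The remaining share for the deceased Oskar (€116,000) is carried to the next generation.
That pool (€116,000) passes entirely to Halim, the sole taker at the great-grandchildren's generation.

Halim receives €116,000.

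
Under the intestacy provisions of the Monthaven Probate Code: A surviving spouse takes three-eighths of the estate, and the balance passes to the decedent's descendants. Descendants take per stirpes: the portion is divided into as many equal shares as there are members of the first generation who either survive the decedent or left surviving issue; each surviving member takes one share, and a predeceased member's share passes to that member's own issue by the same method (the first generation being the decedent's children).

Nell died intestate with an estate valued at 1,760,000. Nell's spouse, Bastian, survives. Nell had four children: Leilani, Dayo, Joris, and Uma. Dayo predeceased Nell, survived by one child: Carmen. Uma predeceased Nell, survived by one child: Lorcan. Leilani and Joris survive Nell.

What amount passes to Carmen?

Carmen receives 275,000.

Bastian takes three-eighths of 1,760,000 = 660,000. The remaining 1,100,000 passes to the descendants.
The descendants' portion (1,100,000) is divided into 4 shares of 275,000: Leilani and Joris each take 275,000; Dayo's 275,000 share passes to Dayo's issue; Uma's 275,000 share passes to Uma's issue.
Dayo's share (275,000) passes entirely to Carmen.
Uma's share (275,000) passes entirely to Lorcan.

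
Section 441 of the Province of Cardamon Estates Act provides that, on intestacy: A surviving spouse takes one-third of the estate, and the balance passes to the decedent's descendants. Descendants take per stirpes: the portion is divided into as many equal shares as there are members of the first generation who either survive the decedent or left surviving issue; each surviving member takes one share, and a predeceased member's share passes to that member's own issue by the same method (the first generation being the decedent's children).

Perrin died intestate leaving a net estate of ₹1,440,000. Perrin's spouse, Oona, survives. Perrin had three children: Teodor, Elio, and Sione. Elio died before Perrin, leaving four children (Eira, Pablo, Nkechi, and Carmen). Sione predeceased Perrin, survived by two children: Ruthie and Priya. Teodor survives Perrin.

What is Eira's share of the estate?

Eira receives ₹80,000.

Oona takes one-third of ₹1,440,000 = ₹480,000. The remaining ₹960,000 passes to the descendants.
The descendants' portion (₹960,000) is divided into 3 shares of ₹320,000: Teodor takes ₹320,000; Elio's ₹320,000 share passes to Elio's issue; Sione's ₹320,000 share passes to Sione's issue.
Elio's share (₹320,000) is divided into 4 shares of ₹80,000: Eira, Pablo, Nkechi, and Carmen each take ₹80,000.
Sione's share (₹320,000) is divided into 2 shares of ₹160,000: Ruthie and Priya each take ₹160,000.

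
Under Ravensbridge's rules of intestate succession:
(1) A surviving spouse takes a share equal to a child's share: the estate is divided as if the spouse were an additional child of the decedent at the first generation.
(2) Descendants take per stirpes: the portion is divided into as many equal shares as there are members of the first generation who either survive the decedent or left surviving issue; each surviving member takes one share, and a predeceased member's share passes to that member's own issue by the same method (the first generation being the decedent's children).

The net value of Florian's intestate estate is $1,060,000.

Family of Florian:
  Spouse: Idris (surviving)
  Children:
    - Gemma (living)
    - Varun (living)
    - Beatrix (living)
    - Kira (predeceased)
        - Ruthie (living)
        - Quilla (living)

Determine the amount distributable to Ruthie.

Ruthie receives $106,000.

The spouse counts as an additional share at the children's level, so there are 5 primary shares of $212,000. Idris takes one such share ($212,000).
The children's combined portion ($848,000) is divided into 4 shares of $212,000: Gemma, Varun, and Beatrix each take $212,000; Kira's $212,000 share passes to Kira's issue.
Kira's share ($212,000) is divided into 2 shares of $106,000: Ruthie and Quilla each take $106,000.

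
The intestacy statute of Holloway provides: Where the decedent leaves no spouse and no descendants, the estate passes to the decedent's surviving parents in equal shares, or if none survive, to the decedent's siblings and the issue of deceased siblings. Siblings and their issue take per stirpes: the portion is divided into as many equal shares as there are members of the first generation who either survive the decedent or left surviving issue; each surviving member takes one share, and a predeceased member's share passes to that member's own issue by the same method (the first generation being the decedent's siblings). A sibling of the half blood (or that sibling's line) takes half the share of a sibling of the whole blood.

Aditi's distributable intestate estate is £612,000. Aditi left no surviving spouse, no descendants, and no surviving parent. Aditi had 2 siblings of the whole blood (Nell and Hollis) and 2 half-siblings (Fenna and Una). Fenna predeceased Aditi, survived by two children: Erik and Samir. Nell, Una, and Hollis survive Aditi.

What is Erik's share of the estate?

Erik receives £51,000.

The entire £612,000 passes to the siblings and their issue.
Counting each half-blood sibling's line as half a unit, there are 3 units in £612,000, so one unit is £204,000. Whole-blood lines (Nell and Hollis) take £204,000 each; half-blood lines (Fenna and Una) take £102,000 each.
Fenna's share (£102,000) is divided into 2 shares of £51,000: Erik and Samir each take £51,000.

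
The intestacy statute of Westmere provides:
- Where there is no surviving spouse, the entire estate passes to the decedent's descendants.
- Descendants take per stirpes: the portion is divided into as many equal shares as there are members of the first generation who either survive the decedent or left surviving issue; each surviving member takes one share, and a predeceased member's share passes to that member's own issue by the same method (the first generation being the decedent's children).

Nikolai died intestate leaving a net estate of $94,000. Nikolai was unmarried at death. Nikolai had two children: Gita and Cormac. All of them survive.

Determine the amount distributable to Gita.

Gita receives $47,000.

The entire $94,000 passes to the descendants.
That amount ($94,000) is divided into 2 shares of $47,000: Gita and Cormac each take $47,000.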